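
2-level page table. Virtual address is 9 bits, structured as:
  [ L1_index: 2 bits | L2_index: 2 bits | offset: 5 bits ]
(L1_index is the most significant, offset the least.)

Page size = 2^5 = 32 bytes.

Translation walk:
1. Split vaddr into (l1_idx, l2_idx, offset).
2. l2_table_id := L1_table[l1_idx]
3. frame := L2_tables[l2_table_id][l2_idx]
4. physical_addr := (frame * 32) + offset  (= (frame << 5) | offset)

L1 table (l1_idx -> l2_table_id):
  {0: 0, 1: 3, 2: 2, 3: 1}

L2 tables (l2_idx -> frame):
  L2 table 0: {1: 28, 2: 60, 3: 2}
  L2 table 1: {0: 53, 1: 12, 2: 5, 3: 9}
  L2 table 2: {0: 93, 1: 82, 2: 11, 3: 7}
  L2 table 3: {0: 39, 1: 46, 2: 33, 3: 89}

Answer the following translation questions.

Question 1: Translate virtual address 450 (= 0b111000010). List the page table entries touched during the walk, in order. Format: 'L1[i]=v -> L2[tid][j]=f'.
vaddr = 450 = 0b111000010
Split: l1_idx=3, l2_idx=2, offset=2

Answer: L1[3]=1 -> L2[1][2]=5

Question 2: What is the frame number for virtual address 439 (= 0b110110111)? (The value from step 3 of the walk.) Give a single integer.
vaddr = 439: l1_idx=3, l2_idx=1
L1[3] = 1; L2[1][1] = 12

Answer: 12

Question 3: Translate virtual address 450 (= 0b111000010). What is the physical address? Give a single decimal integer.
Answer: 162

Derivation:
vaddr = 450 = 0b111000010
Split: l1_idx=3, l2_idx=2, offset=2
L1[3] = 1
L2[1][2] = 5
paddr = 5 * 32 + 2 = 162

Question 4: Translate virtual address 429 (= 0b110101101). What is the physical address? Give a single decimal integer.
Answer: 397

Derivation:
vaddr = 429 = 0b110101101
Split: l1_idx=3, l2_idx=1, offset=13
L1[3] = 1
L2[1][1] = 12
paddr = 12 * 32 + 13 = 397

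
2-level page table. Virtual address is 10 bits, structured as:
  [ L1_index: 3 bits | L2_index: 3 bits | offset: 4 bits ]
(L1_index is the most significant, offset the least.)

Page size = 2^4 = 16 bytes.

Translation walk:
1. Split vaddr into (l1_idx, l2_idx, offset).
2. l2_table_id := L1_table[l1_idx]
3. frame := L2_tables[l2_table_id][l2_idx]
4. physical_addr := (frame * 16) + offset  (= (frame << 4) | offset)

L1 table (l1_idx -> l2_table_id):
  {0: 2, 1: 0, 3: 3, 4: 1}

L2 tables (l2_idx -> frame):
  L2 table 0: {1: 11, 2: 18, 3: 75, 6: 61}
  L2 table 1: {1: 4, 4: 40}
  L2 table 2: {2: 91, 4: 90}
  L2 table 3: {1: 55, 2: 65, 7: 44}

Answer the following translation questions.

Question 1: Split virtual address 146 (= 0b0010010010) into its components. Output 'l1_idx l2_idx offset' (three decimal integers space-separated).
Answer: 1 1 2

Derivation:
vaddr = 146 = 0b0010010010
  top 3 bits -> l1_idx = 1
  next 3 bits -> l2_idx = 1
  bottom 4 bits -> offset = 2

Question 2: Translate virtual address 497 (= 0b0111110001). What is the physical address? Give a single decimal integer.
Answer: 705

Derivation:
vaddr = 497 = 0b0111110001
Split: l1_idx=3, l2_idx=7, offset=1
L1[3] = 3
L2[3][7] = 44
paddr = 44 * 16 + 1 = 705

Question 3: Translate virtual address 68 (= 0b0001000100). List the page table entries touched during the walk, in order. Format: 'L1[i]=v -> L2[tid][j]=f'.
Answer: L1[0]=2 -> L2[2][4]=90

Derivation:
vaddr = 68 = 0b0001000100
Split: l1_idx=0, l2_idx=4, offset=4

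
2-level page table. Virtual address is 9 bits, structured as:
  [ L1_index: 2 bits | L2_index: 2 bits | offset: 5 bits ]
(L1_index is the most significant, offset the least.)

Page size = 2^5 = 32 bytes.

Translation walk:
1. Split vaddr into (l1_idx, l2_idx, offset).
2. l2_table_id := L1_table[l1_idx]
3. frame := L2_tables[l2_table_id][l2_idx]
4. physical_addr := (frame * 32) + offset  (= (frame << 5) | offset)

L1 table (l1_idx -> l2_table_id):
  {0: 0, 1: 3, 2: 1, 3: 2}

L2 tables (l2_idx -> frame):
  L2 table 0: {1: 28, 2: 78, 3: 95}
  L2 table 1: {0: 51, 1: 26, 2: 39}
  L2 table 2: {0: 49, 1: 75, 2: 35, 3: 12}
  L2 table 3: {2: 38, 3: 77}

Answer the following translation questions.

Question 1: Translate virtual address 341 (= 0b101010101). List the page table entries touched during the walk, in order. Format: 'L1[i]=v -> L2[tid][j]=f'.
vaddr = 341 = 0b101010101
Split: l1_idx=2, l2_idx=2, offset=21

Answer: L1[2]=1 -> L2[1][2]=39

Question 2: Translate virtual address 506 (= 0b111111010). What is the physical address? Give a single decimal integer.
Answer: 410

Derivation:
vaddr = 506 = 0b111111010
Split: l1_idx=3, l2_idx=3, offset=26
L1[3] = 2
L2[2][3] = 12
paddr = 12 * 32 + 26 = 410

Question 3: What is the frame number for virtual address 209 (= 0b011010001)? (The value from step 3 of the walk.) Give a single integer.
vaddr = 209: l1_idx=1, l2_idx=2
L1[1] = 3; L2[3][2] = 38

Answer: 38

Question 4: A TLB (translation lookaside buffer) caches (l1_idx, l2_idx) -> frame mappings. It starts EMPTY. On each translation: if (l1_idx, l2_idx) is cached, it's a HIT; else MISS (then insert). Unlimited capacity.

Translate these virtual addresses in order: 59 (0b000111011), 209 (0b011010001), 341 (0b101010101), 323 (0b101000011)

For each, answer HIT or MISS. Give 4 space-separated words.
vaddr=59: (0,1) not in TLB -> MISS, insert
vaddr=209: (1,2) not in TLB -> MISS, insert
vaddr=341: (2,2) not in TLB -> MISS, insert
vaddr=323: (2,2) in TLB -> HIT

Answer: MISS MISS MISS HIT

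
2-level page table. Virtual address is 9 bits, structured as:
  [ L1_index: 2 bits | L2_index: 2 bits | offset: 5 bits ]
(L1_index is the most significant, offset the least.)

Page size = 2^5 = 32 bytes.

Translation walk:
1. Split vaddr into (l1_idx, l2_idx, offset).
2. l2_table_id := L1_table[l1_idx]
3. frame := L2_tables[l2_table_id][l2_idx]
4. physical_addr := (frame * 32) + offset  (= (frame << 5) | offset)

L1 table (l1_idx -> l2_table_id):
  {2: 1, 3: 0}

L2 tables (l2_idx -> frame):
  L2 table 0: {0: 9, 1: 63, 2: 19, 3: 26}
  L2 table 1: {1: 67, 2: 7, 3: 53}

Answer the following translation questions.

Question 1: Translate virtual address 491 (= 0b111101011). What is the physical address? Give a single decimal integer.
Answer: 843

Derivation:
vaddr = 491 = 0b111101011
Split: l1_idx=3, l2_idx=3, offset=11
L1[3] = 0
L2[0][3] = 26
paddr = 26 * 32 + 11 = 843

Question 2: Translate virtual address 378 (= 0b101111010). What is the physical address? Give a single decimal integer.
vaddr = 378 = 0b101111010
Split: l1_idx=2, l2_idx=3, offset=26
L1[2] = 1
L2[1][3] = 53
paddr = 53 * 32 + 26 = 1722

Answer: 1722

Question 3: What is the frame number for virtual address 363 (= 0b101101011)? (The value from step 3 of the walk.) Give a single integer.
vaddr = 363: l1_idx=2, l2_idx=3
L1[2] = 1; L2[1][3] = 53

Answer: 53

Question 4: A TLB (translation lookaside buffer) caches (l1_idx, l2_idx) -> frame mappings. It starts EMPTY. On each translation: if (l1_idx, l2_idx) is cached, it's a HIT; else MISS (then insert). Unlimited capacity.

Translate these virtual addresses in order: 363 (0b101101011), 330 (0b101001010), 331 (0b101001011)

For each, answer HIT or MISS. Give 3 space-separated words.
vaddr=363: (2,3) not in TLB -> MISS, insert
vaddr=330: (2,2) not in TLB -> MISS, insert
vaddr=331: (2,2) in TLB -> HIT

Answer: MISS MISS HIT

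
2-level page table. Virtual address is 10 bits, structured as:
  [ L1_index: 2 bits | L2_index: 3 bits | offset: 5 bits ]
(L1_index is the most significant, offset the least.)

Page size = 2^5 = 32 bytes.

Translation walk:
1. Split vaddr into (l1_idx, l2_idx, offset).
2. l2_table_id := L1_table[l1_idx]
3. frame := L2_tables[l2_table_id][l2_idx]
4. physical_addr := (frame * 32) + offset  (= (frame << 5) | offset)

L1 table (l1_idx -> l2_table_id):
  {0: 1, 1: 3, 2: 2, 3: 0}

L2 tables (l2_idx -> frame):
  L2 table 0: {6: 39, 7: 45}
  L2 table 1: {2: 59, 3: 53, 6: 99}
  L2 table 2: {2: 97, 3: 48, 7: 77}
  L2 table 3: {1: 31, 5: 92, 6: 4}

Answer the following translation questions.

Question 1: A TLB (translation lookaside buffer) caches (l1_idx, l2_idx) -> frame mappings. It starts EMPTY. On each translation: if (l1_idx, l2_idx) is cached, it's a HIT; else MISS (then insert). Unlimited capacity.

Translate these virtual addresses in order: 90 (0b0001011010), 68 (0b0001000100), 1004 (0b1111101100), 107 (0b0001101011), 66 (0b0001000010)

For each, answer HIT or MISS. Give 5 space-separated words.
vaddr=90: (0,2) not in TLB -> MISS, insert
vaddr=68: (0,2) in TLB -> HIT
vaddr=1004: (3,7) not in TLB -> MISS, insert
vaddr=107: (0,3) not in TLB -> MISS, insert
vaddr=66: (0,2) in TLB -> HIT

Answer: MISS HIT MISS MISS HIT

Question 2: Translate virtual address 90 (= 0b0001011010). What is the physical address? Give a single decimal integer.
Answer: 1914

Derivation:
vaddr = 90 = 0b0001011010
Split: l1_idx=0, l2_idx=2, offset=26
L1[0] = 1
L2[1][2] = 59
paddr = 59 * 32 + 26 = 1914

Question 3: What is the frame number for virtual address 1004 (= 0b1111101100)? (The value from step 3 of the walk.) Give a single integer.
vaddr = 1004: l1_idx=3, l2_idx=7
L1[3] = 0; L2[0][7] = 45

Answer: 45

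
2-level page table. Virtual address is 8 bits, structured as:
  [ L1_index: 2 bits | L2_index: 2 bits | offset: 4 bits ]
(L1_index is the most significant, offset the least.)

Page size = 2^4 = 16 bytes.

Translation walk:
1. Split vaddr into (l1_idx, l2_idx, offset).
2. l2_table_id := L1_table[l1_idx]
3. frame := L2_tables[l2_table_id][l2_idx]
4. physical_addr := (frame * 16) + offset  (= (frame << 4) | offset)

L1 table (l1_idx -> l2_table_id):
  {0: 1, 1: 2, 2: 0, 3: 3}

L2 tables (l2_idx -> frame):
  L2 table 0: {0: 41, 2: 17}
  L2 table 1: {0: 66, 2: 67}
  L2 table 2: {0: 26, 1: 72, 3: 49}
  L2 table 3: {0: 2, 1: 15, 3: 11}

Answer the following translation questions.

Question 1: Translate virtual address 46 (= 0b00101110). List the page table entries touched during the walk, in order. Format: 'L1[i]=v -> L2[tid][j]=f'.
Answer: L1[0]=1 -> L2[1][2]=67

Derivation:
vaddr = 46 = 0b00101110
Split: l1_idx=0, l2_idx=2, offset=14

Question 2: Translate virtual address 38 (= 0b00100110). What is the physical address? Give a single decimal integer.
Answer: 1078

Derivation:
vaddr = 38 = 0b00100110
Split: l1_idx=0, l2_idx=2, offset=6
L1[0] = 1
L2[1][2] = 67
paddr = 67 * 16 + 6 = 1078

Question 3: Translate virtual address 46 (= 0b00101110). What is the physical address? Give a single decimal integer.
Answer: 1086

Derivation:
vaddr = 46 = 0b00101110
Split: l1_idx=0, l2_idx=2, offset=14
L1[0] = 1
L2[1][2] = 67
paddr = 67 * 16 + 14 = 1086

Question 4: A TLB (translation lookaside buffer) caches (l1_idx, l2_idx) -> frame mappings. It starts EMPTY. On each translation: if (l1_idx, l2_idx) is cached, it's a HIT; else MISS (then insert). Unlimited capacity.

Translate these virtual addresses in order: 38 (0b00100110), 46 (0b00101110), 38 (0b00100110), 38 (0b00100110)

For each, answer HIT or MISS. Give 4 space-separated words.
vaddr=38: (0,2) not in TLB -> MISS, insert
vaddr=46: (0,2) in TLB -> HIT
vaddr=38: (0,2) in TLB -> HIT
vaddr=38: (0,2) in TLB -> HIT

Answer: MISS HIT HIT HIT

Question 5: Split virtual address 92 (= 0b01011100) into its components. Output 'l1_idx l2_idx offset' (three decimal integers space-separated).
vaddr = 92 = 0b01011100
  top 2 bits -> l1_idx = 1
  next 2 bits -> l2_idx = 1
  bottom 4 bits -> offset = 12

Answer: 1 1 12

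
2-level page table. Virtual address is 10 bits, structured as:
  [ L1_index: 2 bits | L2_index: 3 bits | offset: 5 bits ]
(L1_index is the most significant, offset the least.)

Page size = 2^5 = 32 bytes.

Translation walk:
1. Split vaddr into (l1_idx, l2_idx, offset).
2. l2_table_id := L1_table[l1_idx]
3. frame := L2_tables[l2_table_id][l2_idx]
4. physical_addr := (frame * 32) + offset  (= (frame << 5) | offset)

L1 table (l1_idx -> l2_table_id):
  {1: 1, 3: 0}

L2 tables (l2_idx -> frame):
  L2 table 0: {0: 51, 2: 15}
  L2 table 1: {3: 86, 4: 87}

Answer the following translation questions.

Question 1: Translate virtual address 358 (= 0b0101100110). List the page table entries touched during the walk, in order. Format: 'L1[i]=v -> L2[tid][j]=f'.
vaddr = 358 = 0b0101100110
Split: l1_idx=1, l2_idx=3, offset=6

Answer: L1[1]=1 -> L2[1][3]=86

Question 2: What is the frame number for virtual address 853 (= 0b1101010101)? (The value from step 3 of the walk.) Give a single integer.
vaddr = 853: l1_idx=3, l2_idx=2
L1[3] = 0; L2[0][2] = 15

Answer: 15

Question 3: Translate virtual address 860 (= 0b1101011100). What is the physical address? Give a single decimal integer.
vaddr = 860 = 0b1101011100
Split: l1_idx=3, l2_idx=2, offset=28
L1[3] = 0
L2[0][2] = 15
paddr = 15 * 32 + 28 = 508

Answer: 508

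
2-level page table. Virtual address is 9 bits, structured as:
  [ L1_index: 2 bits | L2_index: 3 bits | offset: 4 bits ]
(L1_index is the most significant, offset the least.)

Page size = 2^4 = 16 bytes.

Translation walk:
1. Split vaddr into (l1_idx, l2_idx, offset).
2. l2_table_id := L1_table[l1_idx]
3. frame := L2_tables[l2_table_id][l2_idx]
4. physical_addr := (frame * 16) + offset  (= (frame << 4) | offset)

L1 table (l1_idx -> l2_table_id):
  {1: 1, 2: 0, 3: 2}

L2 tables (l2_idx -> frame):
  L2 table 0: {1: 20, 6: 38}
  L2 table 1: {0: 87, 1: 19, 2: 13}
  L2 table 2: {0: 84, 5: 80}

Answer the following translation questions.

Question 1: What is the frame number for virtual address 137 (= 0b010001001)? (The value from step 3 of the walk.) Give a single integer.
vaddr = 137: l1_idx=1, l2_idx=0
L1[1] = 1; L2[1][0] = 87

Answer: 87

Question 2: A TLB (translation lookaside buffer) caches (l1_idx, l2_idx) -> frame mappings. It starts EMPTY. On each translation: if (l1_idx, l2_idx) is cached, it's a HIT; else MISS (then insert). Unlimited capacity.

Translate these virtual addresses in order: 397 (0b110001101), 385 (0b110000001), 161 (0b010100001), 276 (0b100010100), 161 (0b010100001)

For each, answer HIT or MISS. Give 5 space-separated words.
vaddr=397: (3,0) not in TLB -> MISS, insert
vaddr=385: (3,0) in TLB -> HIT
vaddr=161: (1,2) not in TLB -> MISS, insert
vaddr=276: (2,1) not in TLB -> MISS, insert
vaddr=161: (1,2) in TLB -> HIT

Answer: MISS HIT MISS MISS HIT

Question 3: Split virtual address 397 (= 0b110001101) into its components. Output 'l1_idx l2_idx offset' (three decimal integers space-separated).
vaddr = 397 = 0b110001101
  top 2 bits -> l1_idx = 3
  next 3 bits -> l2_idx = 0
  bottom 4 bits -> offset = 13

Answer: 3 0 13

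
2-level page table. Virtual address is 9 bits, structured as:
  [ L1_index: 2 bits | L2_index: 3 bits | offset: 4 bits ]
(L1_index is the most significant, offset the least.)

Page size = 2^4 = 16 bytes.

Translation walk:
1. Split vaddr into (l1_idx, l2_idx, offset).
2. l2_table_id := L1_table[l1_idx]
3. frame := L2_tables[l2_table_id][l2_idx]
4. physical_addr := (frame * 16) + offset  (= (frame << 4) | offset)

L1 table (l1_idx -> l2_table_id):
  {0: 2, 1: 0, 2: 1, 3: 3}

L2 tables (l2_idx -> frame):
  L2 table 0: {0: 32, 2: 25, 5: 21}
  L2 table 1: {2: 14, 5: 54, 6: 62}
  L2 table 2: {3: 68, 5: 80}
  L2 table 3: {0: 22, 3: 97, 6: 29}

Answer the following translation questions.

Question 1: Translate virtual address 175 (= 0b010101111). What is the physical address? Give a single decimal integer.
vaddr = 175 = 0b010101111
Split: l1_idx=1, l2_idx=2, offset=15
L1[1] = 0
L2[0][2] = 25
paddr = 25 * 16 + 15 = 415

Answer: 415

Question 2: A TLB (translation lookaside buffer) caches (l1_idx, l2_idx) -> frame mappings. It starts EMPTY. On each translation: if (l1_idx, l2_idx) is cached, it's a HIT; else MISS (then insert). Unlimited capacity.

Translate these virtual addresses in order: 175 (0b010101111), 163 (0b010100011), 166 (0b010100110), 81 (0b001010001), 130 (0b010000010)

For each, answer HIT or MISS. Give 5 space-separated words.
Answer: MISS HIT HIT MISS MISS

Derivation:
vaddr=175: (1,2) not in TLB -> MISS, insert
vaddr=163: (1,2) in TLB -> HIT
vaddr=166: (1,2) in TLB -> HIT
vaddr=81: (0,5) not in TLB -> MISS, insert
vaddr=130: (1,0) not in TLB -> MISS, insert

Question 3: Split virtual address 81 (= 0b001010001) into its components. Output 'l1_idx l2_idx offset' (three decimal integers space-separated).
vaddr = 81 = 0b001010001
  top 2 bits -> l1_idx = 0
  next 3 bits -> l2_idx = 5
  bottom 4 bits -> offset = 1

Answer: 0 5 1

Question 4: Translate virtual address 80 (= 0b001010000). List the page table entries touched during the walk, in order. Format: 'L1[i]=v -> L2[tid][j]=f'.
vaddr = 80 = 0b001010000
Split: l1_idx=0, l2_idx=5, offset=0

Answer: L1[0]=2 -> L2[2][5]=80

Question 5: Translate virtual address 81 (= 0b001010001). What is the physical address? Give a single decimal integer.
Answer: 1281

Derivation:
vaddr = 81 = 0b001010001
Split: l1_idx=0, l2_idx=5, offset=1
L1[0] = 2
L2[2][5] = 80
paddr = 80 * 16 + 1 = 1281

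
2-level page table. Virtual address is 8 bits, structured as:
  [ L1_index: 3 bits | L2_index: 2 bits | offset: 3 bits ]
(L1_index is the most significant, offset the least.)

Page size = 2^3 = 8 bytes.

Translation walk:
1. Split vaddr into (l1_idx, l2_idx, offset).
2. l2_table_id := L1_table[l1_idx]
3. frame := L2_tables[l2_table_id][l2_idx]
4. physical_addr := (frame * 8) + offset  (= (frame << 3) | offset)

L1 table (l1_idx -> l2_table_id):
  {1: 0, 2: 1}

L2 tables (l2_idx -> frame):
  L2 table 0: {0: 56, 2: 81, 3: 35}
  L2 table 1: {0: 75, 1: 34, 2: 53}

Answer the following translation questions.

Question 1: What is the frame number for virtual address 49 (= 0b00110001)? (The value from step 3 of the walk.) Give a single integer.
Answer: 81

Derivation:
vaddr = 49: l1_idx=1, l2_idx=2
L1[1] = 0; L2[0][2] = 81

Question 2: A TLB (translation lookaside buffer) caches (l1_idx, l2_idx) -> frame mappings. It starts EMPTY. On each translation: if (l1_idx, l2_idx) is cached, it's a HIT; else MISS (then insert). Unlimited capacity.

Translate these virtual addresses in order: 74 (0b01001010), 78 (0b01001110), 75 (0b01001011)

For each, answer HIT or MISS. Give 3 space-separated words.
Answer: MISS HIT HIT

Derivation:
vaddr=74: (2,1) not in TLB -> MISS, insert
vaddr=78: (2,1) in TLB -> HIT
vaddr=75: (2,1) in TLB -> HIT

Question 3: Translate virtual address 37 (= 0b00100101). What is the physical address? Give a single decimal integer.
Answer: 453

Derivation:
vaddr = 37 = 0b00100101
Split: l1_idx=1, l2_idx=0, offset=5
L1[1] = 0
L2[0][0] = 56
paddr = 56 * 8 + 5 = 453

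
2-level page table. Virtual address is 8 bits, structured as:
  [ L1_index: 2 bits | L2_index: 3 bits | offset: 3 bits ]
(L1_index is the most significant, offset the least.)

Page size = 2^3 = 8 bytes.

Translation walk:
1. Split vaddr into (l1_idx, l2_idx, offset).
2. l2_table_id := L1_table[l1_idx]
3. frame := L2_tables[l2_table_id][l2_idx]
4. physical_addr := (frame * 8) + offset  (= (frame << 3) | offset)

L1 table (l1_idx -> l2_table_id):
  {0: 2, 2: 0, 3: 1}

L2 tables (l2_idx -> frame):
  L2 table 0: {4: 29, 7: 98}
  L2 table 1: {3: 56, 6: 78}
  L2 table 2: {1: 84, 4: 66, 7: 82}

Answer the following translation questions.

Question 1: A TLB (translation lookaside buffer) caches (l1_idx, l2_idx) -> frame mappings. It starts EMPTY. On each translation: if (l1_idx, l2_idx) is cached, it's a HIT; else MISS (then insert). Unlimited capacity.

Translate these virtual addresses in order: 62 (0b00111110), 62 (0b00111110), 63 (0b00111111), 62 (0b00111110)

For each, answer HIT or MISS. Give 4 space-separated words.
vaddr=62: (0,7) not in TLB -> MISS, insert
vaddr=62: (0,7) in TLB -> HIT
vaddr=63: (0,7) in TLB -> HIT
vaddr=62: (0,7) in TLB -> HIT

Answer: MISS HIT HIT HIT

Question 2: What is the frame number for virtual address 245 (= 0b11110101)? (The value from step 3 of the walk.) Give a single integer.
vaddr = 245: l1_idx=3, l2_idx=6
L1[3] = 1; L2[1][6] = 78

Answer: 78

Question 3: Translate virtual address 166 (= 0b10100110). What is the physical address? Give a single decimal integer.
vaddr = 166 = 0b10100110
Split: l1_idx=2, l2_idx=4, offset=6
L1[2] = 0
L2[0][4] = 29
paddr = 29 * 8 + 6 = 238

Answer: 238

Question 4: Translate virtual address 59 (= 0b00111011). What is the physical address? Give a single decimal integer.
Answer: 659

Derivation:
vaddr = 59 = 0b00111011
Split: l1_idx=0, l2_idx=7, offset=3
L1[0] = 2
L2[2][7] = 82
paddr = 82 * 8 + 3 = 659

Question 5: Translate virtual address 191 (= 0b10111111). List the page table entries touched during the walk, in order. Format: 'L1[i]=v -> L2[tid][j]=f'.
vaddr = 191 = 0b10111111
Split: l1_idx=2, l2_idx=7, offset=7

Answer: L1[2]=0 -> L2[0][7]=98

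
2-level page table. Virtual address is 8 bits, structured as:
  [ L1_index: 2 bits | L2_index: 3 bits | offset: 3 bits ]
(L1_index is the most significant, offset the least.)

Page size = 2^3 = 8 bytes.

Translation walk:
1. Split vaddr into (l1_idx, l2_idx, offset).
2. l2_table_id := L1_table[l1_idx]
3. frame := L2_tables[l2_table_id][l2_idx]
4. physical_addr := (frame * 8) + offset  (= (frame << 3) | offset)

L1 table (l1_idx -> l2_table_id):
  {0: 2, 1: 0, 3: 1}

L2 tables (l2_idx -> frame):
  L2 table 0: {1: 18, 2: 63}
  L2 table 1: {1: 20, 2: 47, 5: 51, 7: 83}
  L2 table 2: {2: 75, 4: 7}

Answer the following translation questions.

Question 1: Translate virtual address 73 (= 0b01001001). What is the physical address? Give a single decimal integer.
Answer: 145

Derivation:
vaddr = 73 = 0b01001001
Split: l1_idx=1, l2_idx=1, offset=1
L1[1] = 0
L2[0][1] = 18
paddr = 18 * 8 + 1 = 145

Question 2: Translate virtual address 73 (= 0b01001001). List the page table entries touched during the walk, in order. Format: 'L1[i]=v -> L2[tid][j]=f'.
Answer: L1[1]=0 -> L2[0][1]=18

Derivation:
vaddr = 73 = 0b01001001
Split: l1_idx=1, l2_idx=1, offset=1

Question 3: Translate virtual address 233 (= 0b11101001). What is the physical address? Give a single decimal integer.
Answer: 409

Derivation:
vaddr = 233 = 0b11101001
Split: l1_idx=3, l2_idx=5, offset=1
L1[3] = 1
L2[1][5] = 51
paddr = 51 * 8 + 1 = 409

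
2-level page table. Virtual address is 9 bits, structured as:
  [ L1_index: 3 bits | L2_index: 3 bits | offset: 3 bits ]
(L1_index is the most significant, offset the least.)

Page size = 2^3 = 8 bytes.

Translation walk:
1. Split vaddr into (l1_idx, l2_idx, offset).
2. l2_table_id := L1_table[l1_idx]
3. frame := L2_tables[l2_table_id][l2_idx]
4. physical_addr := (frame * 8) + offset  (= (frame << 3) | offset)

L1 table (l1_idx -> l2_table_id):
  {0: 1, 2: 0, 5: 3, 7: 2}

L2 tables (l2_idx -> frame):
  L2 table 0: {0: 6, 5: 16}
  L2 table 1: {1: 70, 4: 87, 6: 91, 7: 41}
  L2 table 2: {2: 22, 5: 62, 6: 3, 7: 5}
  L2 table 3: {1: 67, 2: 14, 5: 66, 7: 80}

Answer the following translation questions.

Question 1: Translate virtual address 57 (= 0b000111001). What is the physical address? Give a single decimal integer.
vaddr = 57 = 0b000111001
Split: l1_idx=0, l2_idx=7, offset=1
L1[0] = 1
L2[1][7] = 41
paddr = 41 * 8 + 1 = 329

Answer: 329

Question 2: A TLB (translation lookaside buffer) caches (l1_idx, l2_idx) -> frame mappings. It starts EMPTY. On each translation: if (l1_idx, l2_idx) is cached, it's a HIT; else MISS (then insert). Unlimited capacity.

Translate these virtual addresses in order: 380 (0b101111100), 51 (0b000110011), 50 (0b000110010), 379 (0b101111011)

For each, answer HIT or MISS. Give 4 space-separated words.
Answer: MISS MISS HIT HIT

Derivation:
vaddr=380: (5,7) not in TLB -> MISS, insert
vaddr=51: (0,6) not in TLB -> MISS, insert
vaddr=50: (0,6) in TLB -> HIT
vaddr=379: (5,7) in TLB -> HIT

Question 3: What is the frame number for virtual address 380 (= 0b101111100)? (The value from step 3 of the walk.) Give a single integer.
Answer: 80

Derivation:
vaddr = 380: l1_idx=5, l2_idx=7
L1[5] = 3; L2[3][7] = 80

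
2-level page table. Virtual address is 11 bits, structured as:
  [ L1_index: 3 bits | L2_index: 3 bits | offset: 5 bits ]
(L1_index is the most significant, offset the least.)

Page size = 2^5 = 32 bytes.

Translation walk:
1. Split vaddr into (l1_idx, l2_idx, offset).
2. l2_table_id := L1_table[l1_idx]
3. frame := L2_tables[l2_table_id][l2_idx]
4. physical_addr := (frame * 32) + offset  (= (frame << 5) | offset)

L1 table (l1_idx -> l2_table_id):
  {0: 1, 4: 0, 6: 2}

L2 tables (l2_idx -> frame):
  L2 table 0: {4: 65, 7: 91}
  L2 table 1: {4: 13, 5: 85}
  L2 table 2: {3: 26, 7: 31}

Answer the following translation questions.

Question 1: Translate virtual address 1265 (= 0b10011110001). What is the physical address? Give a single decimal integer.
vaddr = 1265 = 0b10011110001
Split: l1_idx=4, l2_idx=7, offset=17
L1[4] = 0
L2[0][7] = 91
paddr = 91 * 32 + 17 = 2929

Answer: 2929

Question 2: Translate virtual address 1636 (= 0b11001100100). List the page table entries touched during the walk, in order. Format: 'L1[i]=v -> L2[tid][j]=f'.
Answer: L1[6]=2 -> L2[2][3]=26

Derivation:
vaddr = 1636 = 0b11001100100
Split: l1_idx=6, l2_idx=3, offset=4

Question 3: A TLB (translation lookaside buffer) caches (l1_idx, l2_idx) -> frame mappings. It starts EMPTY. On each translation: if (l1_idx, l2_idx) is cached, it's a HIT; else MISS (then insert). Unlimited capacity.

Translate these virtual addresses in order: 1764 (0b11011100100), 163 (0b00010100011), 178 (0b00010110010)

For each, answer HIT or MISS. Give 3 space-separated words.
Answer: MISS MISS HIT

Derivation:
vaddr=1764: (6,7) not in TLB -> MISS, insert
vaddr=163: (0,5) not in TLB -> MISS, insert
vaddr=178: (0,5) in TLB -> HIT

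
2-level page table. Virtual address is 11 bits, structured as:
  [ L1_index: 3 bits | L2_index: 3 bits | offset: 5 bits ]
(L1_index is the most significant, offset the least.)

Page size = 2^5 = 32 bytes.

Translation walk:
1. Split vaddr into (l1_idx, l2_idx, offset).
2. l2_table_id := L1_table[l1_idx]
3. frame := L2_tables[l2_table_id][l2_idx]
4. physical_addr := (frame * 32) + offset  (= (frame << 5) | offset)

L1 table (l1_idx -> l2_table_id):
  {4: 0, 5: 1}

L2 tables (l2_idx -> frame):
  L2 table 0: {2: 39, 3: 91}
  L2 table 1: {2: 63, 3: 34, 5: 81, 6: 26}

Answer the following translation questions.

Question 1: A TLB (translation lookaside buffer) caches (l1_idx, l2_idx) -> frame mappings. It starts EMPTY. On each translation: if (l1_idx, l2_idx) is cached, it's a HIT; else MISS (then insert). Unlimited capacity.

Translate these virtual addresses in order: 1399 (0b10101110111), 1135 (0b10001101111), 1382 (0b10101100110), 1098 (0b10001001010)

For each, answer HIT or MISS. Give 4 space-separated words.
vaddr=1399: (5,3) not in TLB -> MISS, insert
vaddr=1135: (4,3) not in TLB -> MISS, insert
vaddr=1382: (5,3) in TLB -> HIT
vaddr=1098: (4,2) not in TLB -> MISS, insert

Answer: MISS MISS HIT MISS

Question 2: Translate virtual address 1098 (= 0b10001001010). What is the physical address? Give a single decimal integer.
vaddr = 1098 = 0b10001001010
Split: l1_idx=4, l2_idx=2, offset=10
L1[4] = 0
L2[0][2] = 39
paddr = 39 * 32 + 10 = 1258

Answer: 1258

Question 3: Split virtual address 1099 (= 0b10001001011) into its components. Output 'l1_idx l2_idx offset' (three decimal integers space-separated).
Answer: 4 2 11

Derivation:
vaddr = 1099 = 0b10001001011
  top 3 bits -> l1_idx = 4
  next 3 bits -> l2_idx = 2
  bottom 5 bits -> offset = 11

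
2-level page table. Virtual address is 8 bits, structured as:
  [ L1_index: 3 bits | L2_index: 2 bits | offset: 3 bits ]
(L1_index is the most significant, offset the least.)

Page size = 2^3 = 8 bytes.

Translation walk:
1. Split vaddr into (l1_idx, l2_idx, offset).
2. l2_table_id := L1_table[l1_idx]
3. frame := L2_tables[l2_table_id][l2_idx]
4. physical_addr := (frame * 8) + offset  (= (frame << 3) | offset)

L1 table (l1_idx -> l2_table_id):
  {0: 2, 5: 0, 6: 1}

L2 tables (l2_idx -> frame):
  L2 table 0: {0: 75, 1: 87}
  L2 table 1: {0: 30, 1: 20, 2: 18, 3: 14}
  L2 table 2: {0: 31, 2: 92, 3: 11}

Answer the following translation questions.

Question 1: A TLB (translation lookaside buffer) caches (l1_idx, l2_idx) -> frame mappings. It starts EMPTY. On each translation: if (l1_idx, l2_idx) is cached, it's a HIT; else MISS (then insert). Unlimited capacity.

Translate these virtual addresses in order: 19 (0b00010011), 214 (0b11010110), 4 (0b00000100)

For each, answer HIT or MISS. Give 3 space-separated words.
Answer: MISS MISS MISS

Derivation:
vaddr=19: (0,2) not in TLB -> MISS, insert
vaddr=214: (6,2) not in TLB -> MISS, insert
vaddr=4: (0,0) not in TLB -> MISS, insert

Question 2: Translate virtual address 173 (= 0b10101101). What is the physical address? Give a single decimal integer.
Answer: 701

Derivation:
vaddr = 173 = 0b10101101
Split: l1_idx=5, l2_idx=1, offset=5
L1[5] = 0
L2[0][1] = 87
paddr = 87 * 8 + 5 = 701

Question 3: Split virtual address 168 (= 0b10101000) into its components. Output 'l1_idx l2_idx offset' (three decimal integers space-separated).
vaddr = 168 = 0b10101000
  top 3 bits -> l1_idx = 5
  next 2 bits -> l2_idx = 1
  bottom 3 bits -> offset = 0

Answer: 5 1 0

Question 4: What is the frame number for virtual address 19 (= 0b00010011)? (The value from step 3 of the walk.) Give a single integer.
Answer: 92

Derivation:
vaddr = 19: l1_idx=0, l2_idx=2
L1[0] = 2; L2[2][2] = 92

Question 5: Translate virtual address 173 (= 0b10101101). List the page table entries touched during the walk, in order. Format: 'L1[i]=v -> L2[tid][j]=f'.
vaddr = 173 = 0b10101101
Split: l1_idx=5, l2_idx=1, offset=5

Answer: L1[5]=0 -> L2[0][1]=87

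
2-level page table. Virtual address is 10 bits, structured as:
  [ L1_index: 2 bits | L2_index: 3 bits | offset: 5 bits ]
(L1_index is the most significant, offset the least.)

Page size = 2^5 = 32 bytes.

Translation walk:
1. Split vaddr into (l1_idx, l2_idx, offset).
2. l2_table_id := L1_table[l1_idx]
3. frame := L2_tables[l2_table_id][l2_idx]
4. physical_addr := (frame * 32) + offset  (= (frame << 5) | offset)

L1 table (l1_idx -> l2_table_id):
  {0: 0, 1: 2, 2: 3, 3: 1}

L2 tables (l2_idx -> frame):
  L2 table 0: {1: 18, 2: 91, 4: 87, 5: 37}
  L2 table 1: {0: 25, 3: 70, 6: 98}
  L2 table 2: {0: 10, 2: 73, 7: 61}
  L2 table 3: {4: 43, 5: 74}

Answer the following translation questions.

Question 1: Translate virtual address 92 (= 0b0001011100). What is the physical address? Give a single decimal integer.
vaddr = 92 = 0b0001011100
Split: l1_idx=0, l2_idx=2, offset=28
L1[0] = 0
L2[0][2] = 91
paddr = 91 * 32 + 28 = 2940

Answer: 2940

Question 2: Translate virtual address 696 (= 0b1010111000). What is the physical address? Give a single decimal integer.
vaddr = 696 = 0b1010111000
Split: l1_idx=2, l2_idx=5, offset=24
L1[2] = 3
L2[3][5] = 74
paddr = 74 * 32 + 24 = 2392

Answer: 2392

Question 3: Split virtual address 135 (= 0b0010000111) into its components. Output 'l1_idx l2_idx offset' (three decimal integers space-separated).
Answer: 0 4 7

Derivation:
vaddr = 135 = 0b0010000111
  top 2 bits -> l1_idx = 0
  next 3 bits -> l2_idx = 4
  bottom 5 bits -> offset = 7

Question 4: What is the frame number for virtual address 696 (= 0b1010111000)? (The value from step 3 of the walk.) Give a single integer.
Answer: 74

Derivation:
vaddr = 696: l1_idx=2, l2_idx=5
L1[2] = 3; L2[3][5] = 74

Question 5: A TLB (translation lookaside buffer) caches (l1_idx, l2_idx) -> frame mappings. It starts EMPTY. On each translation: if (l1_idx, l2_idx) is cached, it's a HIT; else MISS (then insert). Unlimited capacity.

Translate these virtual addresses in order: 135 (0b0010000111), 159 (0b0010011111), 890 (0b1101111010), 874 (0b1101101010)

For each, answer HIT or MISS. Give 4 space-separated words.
vaddr=135: (0,4) not in TLB -> MISS, insert
vaddr=159: (0,4) in TLB -> HIT
vaddr=890: (3,3) not in TLB -> MISS, insert
vaddr=874: (3,3) in TLB -> HIT

Answer: MISS HIT MISS HIT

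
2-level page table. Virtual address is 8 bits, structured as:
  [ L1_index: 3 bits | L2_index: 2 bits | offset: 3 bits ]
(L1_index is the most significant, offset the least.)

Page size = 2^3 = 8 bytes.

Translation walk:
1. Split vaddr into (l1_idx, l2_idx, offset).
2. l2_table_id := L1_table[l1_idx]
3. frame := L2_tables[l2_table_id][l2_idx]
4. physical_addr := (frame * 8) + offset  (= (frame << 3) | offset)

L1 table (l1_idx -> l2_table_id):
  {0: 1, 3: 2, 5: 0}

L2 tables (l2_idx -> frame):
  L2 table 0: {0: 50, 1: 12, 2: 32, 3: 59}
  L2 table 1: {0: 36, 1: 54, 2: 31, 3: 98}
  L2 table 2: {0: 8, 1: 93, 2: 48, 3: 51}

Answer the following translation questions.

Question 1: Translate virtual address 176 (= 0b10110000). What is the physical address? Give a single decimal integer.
Answer: 256

Derivation:
vaddr = 176 = 0b10110000
Split: l1_idx=5, l2_idx=2, offset=0
L1[5] = 0
L2[0][2] = 32
paddr = 32 * 8 + 0 = 256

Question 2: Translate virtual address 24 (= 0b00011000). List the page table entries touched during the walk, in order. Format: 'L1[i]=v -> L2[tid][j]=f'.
Answer: L1[0]=1 -> L2[1][3]=98

Derivation:
vaddr = 24 = 0b00011000
Split: l1_idx=0, l2_idx=3, offset=0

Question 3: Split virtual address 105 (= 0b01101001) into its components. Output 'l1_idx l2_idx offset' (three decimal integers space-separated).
vaddr = 105 = 0b01101001
  top 3 bits -> l1_idx = 3
  next 2 bits -> l2_idx = 1
  bottom 3 bits -> offset = 1

Answer: 3 1 1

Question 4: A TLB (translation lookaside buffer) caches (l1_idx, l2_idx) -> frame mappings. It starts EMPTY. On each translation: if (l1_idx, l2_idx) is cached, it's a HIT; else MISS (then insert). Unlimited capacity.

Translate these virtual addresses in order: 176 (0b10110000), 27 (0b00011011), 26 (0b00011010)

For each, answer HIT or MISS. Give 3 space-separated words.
vaddr=176: (5,2) not in TLB -> MISS, insert
vaddr=27: (0,3) not in TLB -> MISS, insert
vaddr=26: (0,3) in TLB -> HIT

Answer: MISS MISS HIT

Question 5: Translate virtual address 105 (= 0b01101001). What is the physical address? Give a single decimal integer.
Answer: 745

Derivation:
vaddr = 105 = 0b01101001
Split: l1_idx=3, l2_idx=1, offset=1
L1[3] = 2
L2[2][1] = 93
paddr = 93 * 8 + 1 = 745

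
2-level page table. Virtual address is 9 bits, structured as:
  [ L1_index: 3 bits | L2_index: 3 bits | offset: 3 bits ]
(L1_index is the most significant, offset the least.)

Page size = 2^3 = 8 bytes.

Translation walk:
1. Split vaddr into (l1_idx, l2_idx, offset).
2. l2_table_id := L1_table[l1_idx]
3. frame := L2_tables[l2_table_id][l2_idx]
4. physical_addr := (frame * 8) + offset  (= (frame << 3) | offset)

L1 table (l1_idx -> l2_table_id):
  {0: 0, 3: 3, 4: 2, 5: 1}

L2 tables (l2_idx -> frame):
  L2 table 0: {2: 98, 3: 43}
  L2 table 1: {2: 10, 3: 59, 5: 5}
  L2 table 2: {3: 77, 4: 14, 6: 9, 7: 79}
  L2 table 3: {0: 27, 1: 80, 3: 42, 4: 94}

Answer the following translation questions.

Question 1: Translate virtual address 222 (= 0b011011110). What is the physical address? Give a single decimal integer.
Answer: 342

Derivation:
vaddr = 222 = 0b011011110
Split: l1_idx=3, l2_idx=3, offset=6
L1[3] = 3
L2[3][3] = 42
paddr = 42 * 8 + 6 = 342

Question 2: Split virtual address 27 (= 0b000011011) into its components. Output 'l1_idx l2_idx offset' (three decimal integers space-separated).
vaddr = 27 = 0b000011011
  top 3 bits -> l1_idx = 0
  next 3 bits -> l2_idx = 3
  bottom 3 bits -> offset = 3

Answer: 0 3 3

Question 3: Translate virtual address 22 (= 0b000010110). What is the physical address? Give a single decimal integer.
Answer: 790

Derivation:
vaddr = 22 = 0b000010110
Split: l1_idx=0, l2_idx=2, offset=6
L1[0] = 0
L2[0][2] = 98
paddr = 98 * 8 + 6 = 790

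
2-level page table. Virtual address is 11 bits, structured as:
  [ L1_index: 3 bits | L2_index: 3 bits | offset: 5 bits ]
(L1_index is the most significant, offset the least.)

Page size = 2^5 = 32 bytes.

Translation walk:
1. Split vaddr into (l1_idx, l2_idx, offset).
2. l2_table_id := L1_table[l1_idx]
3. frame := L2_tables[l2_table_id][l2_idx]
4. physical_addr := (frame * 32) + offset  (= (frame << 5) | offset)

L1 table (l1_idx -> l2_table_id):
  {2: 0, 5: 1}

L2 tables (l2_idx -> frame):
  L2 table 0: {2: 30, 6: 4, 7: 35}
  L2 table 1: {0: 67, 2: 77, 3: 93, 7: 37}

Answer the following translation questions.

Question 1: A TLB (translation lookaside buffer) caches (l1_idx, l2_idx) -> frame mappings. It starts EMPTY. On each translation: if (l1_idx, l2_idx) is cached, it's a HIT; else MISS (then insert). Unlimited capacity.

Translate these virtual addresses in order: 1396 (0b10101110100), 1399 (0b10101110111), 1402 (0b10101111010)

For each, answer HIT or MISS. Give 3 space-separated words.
Answer: MISS HIT HIT

Derivation:
vaddr=1396: (5,3) not in TLB -> MISS, insert
vaddr=1399: (5,3) in TLB -> HIT
vaddr=1402: (5,3) in TLB -> HIT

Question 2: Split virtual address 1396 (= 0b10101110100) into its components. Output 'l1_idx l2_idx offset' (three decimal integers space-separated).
Answer: 5 3 20

Derivation:
vaddr = 1396 = 0b10101110100
  top 3 bits -> l1_idx = 5
  next 3 bits -> l2_idx = 3
  bottom 5 bits -> offset = 20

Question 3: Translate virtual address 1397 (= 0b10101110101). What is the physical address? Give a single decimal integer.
vaddr = 1397 = 0b10101110101
Split: l1_idx=5, l2_idx=3, offset=21
L1[5] = 1
L2[1][3] = 93
paddr = 93 * 32 + 21 = 2997

Answer: 2997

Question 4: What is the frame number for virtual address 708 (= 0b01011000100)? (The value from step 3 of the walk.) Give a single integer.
vaddr = 708: l1_idx=2, l2_idx=6
L1[2] = 0; L2[0][6] = 4

Answer: 4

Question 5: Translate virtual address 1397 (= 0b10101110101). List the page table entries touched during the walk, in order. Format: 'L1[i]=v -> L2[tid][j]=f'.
vaddr = 1397 = 0b10101110101
Split: l1_idx=5, l2_idx=3, offset=21

Answer: L1[5]=1 -> L2[1][3]=93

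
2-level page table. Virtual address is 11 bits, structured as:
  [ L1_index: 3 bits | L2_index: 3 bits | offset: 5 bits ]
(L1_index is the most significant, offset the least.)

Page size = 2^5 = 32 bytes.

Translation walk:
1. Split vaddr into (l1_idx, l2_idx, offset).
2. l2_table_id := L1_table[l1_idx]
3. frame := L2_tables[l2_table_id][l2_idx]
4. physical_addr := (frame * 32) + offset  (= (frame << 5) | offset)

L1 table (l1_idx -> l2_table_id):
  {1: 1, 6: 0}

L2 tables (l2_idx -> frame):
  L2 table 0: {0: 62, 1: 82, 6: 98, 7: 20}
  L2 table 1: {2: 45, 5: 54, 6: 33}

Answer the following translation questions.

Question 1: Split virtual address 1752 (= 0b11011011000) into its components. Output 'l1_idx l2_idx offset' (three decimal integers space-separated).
vaddr = 1752 = 0b11011011000
  top 3 bits -> l1_idx = 6
  next 3 bits -> l2_idx = 6
  bottom 5 bits -> offset = 24

Answer: 6 6 24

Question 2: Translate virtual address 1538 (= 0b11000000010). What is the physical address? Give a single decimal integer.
vaddr = 1538 = 0b11000000010
Split: l1_idx=6, l2_idx=0, offset=2
L1[6] = 0
L2[0][0] = 62
paddr = 62 * 32 + 2 = 1986

Answer: 1986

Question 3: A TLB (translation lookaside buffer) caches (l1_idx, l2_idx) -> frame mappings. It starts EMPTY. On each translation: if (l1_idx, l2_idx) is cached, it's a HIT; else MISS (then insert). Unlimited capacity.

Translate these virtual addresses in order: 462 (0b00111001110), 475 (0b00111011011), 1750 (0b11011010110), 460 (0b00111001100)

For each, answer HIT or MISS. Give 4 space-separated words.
vaddr=462: (1,6) not in TLB -> MISS, insert
vaddr=475: (1,6) in TLB -> HIT
vaddr=1750: (6,6) not in TLB -> MISS, insert
vaddr=460: (1,6) in TLB -> HIT

Answer: MISS HIT MISS HIT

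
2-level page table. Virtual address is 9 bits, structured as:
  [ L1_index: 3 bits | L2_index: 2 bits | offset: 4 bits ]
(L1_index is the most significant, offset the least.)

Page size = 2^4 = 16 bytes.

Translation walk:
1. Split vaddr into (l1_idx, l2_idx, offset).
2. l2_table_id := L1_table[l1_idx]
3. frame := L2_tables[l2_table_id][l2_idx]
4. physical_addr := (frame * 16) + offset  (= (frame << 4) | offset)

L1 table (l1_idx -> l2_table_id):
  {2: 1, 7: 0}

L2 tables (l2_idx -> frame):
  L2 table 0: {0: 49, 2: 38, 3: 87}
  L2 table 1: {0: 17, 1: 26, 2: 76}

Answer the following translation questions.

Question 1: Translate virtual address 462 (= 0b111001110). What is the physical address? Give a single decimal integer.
vaddr = 462 = 0b111001110
Split: l1_idx=7, l2_idx=0, offset=14
L1[7] = 0
L2[0][0] = 49
paddr = 49 * 16 + 14 = 798

Answer: 798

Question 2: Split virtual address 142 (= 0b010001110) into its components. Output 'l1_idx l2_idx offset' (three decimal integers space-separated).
Answer: 2 0 14

Derivation:
vaddr = 142 = 0b010001110
  top 3 bits -> l1_idx = 2
  next 2 bits -> l2_idx = 0
  bottom 4 bits -> offset = 14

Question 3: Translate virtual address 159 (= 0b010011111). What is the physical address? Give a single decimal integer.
Answer: 431

Derivation:
vaddr = 159 = 0b010011111
Split: l1_idx=2, l2_idx=1, offset=15
L1[2] = 1
L2[1][1] = 26
paddr = 26 * 16 + 15 = 431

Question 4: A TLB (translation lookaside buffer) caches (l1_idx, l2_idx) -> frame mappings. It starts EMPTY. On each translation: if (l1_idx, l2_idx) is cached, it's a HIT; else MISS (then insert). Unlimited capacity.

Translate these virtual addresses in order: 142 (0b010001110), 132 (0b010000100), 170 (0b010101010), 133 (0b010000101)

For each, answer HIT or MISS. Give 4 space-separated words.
vaddr=142: (2,0) not in TLB -> MISS, insert
vaddr=132: (2,0) in TLB -> HIT
vaddr=170: (2,2) not in TLB -> MISS, insert
vaddr=133: (2,0) in TLB -> HIT

Answer: MISS HIT MISS HIT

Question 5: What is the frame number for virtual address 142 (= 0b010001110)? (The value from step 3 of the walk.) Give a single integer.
vaddr = 142: l1_idx=2, l2_idx=0
L1[2] = 1; L2[1][0] = 17

Answer: 17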